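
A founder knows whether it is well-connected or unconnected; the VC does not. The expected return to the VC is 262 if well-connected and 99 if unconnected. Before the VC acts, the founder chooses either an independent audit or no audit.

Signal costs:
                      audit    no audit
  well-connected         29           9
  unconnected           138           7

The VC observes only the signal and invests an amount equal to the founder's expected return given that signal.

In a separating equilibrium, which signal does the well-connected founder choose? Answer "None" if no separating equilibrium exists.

Try well-connected → audit, unconnected → no audit:
  Under separation the VC infers type exactly: audit → well-connected (pays 262), no audit → unconnected (pays 99).
  Well-connected: audit gives 262 − 29 = 233; no audit gives 99 − 9 = 90. No deviation. ✓
  Unconnected: no audit gives 99 − 7 = 92; audit gives 262 − 138 = 124. Would deviate. ✗
Try well-connected → no audit, unconnected → audit:
  Under separation the VC infers type exactly: no audit → well-connected (pays 262), audit → unconnected (pays 99).
  Well-connected: no audit gives 262 − 9 = 253; audit gives 99 − 29 = 70. No deviation. ✓
  Unconnected: audit gives 99 − 138 = -39; no audit gives 262 − 7 = 255. Would deviate. ✗
Neither assignment is incentive-compatible.

None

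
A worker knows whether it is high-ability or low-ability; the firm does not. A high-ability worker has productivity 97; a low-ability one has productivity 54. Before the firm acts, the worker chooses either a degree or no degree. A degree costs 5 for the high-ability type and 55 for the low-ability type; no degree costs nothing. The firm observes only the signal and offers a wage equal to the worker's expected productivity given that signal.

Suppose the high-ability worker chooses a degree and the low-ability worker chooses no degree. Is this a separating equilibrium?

Yes

Under separation the firm infers type exactly: degree → high-ability (pays 97), no degree → low-ability (pays 54).
High-ability: degree gives 97 − 5 = 92; no degree gives 54 − 0 = 54. No deviation. ✓
Low-ability: no degree gives 54 − 0 = 54; degree gives 97 − 55 = 42. No deviation. ✓
Neither type gains from mimicking the other.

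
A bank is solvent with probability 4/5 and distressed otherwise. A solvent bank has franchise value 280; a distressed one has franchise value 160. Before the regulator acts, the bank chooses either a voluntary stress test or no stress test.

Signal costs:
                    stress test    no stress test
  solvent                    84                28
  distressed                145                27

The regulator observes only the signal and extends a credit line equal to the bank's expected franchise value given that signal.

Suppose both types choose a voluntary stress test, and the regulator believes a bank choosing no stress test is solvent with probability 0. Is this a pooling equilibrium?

No

At the pooled signal (stress test) the regulator holds the prior 4/5 and pays 4/5·280 + 1/5·160 = 256. Off-path (no stress test) belief 0 gives 0·280 + 1·160 = 160.
Solvent: stress test gives 256 − 84 = 172; no stress test gives 160 − 28 = 132. Stays. ✓
Distressed: stress test gives 256 − 145 = 111; no stress test gives 160 − 27 = 133. Deviates. ✗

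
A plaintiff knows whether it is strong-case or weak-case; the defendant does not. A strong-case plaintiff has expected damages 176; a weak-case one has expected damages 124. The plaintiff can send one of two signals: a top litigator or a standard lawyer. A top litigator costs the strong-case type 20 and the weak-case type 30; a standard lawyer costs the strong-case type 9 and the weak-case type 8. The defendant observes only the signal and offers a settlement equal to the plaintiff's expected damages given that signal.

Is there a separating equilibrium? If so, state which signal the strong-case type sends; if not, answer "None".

Try strong-case → top litigator, weak-case → standard lawyer:
  If types separate, top litigator earns payment 176 and standard lawyer earns 124.
  Strong-case: top litigator gives 176 − 20 = 156; standard lawyer gives 124 − 9 = 115. No deviation. ✓
  Weak-case: standard lawyer gives 124 − 8 = 116; top litigator gives 176 − 30 = 146. Would deviate. ✗
Try strong-case → standard lawyer, weak-case → top litigator:
  If types separate, standard lawyer earns payment 176 and top litigator earns 124.
  Strong-case: standard lawyer gives 176 − 9 = 167; top litigator gives 124 − 20 = 104. No deviation. ✓
  Weak-case: top litigator gives 124 − 30 = 94; standard lawyer gives 176 − 8 = 168. Would deviate. ✗
Neither assignment is incentive-compatible.

None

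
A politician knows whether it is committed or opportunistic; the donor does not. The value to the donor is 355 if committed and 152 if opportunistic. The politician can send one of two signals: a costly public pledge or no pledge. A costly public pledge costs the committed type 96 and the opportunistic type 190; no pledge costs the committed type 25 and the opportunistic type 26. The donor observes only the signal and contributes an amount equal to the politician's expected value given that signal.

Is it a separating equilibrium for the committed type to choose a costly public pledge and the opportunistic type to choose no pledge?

Under separation the donor infers type exactly: pledge → committed (pays 355), no pledge → opportunistic (pays 152).
Committed: pledge gives 355 − 96 = 259; no pledge gives 152 − 25 = 127. No deviation. ✓
Opportunistic: no pledge gives 152 − 26 = 126; pledge gives 355 − 190 = 165. Would deviate. ✗

No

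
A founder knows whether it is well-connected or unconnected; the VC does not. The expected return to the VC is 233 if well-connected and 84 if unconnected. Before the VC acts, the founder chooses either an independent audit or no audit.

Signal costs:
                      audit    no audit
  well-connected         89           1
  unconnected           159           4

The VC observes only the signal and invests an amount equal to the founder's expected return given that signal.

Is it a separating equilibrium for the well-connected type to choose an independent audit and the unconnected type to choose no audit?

Under separation the VC infers type exactly: audit → well-connected (pays 233), no audit → unconnected (pays 84).
Well-connected: audit gives 233 − 89 = 144; no audit gives 84 − 1 = 83. No deviation. ✓
Unconnected: no audit gives 84 − 4 = 80; audit gives 233 − 159 = 74. No deviation. ✓
Both incentive constraints hold.

Yes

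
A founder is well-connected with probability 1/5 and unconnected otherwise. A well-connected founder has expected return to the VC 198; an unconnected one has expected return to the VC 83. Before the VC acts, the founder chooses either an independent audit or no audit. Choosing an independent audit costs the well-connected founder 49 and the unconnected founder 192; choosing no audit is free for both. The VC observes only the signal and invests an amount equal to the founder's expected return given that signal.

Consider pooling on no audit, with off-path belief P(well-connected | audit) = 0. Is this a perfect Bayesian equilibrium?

Yes

At the pooled signal (no audit) the VC holds the prior 1/5 and pays 1/5·198 + 4/5·83 = 106. Off-path (audit) belief 0 gives 0·198 + 1·83 = 83.
Well-connected: no audit gives 106 − 0 = 106; audit gives 83 − 49 = 34. Stays. ✓
Unconnected: no audit gives 106 − 0 = 106; audit gives 83 − 192 = -109. Stays. ✓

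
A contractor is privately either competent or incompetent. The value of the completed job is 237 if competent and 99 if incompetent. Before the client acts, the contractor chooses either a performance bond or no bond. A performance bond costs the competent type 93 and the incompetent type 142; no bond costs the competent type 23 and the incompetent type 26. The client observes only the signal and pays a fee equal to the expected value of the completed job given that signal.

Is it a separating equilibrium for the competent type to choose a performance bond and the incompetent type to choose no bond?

No

If types separate, bond earns payment 237 and no bond earns 99.
Competent: bond gives 237 − 93 = 144; no bond gives 99 − 23 = 76. No deviation. ✓
Incompetent: no bond gives 99 − 26 = 73; bond gives 237 − 142 = 95. Would deviate. ✗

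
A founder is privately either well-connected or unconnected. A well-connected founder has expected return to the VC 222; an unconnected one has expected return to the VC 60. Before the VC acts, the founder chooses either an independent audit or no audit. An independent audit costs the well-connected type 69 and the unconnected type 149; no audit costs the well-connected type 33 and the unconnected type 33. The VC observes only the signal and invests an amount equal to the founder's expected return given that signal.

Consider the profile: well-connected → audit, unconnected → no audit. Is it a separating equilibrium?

If types separate, audit earns payment 222 and no audit earns 60.
Well-connected: audit gives 222 − 69 = 153; no audit gives 60 − 33 = 27. No deviation. ✓
Unconnected: no audit gives 60 − 33 = 27; audit gives 222 − 149 = 73. Would deviate. ✗

No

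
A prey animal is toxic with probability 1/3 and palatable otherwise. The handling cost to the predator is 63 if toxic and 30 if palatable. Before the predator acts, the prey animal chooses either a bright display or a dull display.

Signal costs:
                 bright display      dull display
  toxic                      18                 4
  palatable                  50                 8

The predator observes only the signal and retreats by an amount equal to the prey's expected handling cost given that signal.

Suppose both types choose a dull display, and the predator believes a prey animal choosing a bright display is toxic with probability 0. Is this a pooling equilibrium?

Yes

On the equilibrium path (dull display) the predator holds the prior 1/3 and pays 1/3·63 + 2/3·30 = 41. Off-path (bright display) belief 0 gives 0·63 + 1·30 = 30.
Toxic: dull display gives 41 − 4 = 37; bright display gives 30 − 18 = 12. Stays. ✓
Palatable: dull display gives 41 − 8 = 33; bright display gives 30 − 50 = -20. Stays. ✓
Beliefs are Bayes-consistent on-path and both types best-respond.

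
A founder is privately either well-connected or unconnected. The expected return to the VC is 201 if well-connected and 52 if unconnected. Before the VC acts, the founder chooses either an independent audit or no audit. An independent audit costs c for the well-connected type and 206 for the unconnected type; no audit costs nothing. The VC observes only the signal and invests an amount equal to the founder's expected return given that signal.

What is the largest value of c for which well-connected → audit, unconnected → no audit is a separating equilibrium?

Under separation: audit → well-connected (pays 201); no audit → unconnected (pays 52).
Unconnected: 52 − 0 = 52 ≥ 201 − 206 = -5. Holds regardless of c. ✓
Well-connected: 201 − c ≥ 52 − 0, so c ≤ 201 − 52 = 149.

149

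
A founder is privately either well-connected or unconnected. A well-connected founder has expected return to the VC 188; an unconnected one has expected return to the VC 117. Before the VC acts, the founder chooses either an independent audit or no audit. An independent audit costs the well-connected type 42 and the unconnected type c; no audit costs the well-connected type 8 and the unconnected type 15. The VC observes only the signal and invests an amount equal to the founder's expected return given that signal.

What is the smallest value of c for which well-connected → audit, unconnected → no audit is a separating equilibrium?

86

Under separation: audit → well-connected (pays 188); no audit → unconnected (pays 117).
Well-connected: 188 − 42 = 146 ≥ 117 − 8 = 109. Holds regardless of c. ✓
Unconnected: 117 − 15 ≥ 188 − c, so c ≥ 188 − 102 = 86.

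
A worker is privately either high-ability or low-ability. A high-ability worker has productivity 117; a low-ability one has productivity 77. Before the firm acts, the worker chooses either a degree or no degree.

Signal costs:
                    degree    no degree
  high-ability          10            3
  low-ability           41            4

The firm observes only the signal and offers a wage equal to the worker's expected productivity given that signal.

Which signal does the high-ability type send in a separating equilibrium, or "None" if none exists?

None

Try high-ability → degree, low-ability → no degree:
  Under separation the firm infers type exactly: degree → high-ability (pays 117), no degree → low-ability (pays 77).
  High-ability: degree gives 117 − 10 = 107; no degree gives 77 − 3 = 74. No deviation. ✓
  Low-ability: no degree gives 77 − 4 = 73; degree gives 117 − 41 = 76. Would deviate. ✗
Try high-ability → no degree, low-ability → degree:
  Under separation the firm infers type exactly: no degree → high-ability (pays 117), degree → low-ability (pays 77).
  High-ability: no degree gives 117 − 3 = 114; degree gives 77 − 10 = 67. No deviation. ✓
  Low-ability: degree gives 77 − 41 = 36; no degree gives 117 − 4 = 113. Would deviate. ✗
Neither assignment is incentive-compatible.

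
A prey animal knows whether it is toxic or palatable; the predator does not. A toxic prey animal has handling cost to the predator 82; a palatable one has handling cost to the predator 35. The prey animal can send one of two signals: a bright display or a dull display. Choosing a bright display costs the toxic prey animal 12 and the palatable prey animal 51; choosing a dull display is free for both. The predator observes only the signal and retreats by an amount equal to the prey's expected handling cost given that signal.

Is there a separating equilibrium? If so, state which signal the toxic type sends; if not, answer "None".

bright display

Try toxic → bright display, palatable → dull display:
  If types separate, bright display earns payment 82 and dull display earns 35.
  Toxic: bright display gives 82 − 12 = 70; dull display gives 35 − 0 = 35. No deviation. ✓
  Palatable: dull display gives 35 − 0 = 35; bright display gives 82 − 51 = 31. No deviation. ✓
Both hold — the toxic type sends bright display.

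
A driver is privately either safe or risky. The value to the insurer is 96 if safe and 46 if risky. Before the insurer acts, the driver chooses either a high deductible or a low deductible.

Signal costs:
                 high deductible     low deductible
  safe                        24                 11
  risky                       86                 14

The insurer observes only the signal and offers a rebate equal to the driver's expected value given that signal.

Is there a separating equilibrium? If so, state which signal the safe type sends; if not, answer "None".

Try safe → high deductible, risky → low deductible:
  If types separate, high deductible earns payment 96 and low deductible earns 46.
  Safe: high deductible gives 96 − 24 = 72; low deductible gives 46 − 11 = 35. No deviation. ✓
  Risky: low deductible gives 46 − 14 = 32; high deductible gives 96 − 86 = 10. No deviation. ✓
Both hold — the safe type sends high deductible.

high deductible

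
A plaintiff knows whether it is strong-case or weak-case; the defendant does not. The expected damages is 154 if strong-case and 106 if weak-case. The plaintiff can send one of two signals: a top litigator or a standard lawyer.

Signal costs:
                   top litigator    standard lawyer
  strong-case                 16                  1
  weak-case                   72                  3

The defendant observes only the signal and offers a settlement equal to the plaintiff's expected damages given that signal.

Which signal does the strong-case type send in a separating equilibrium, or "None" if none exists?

Try strong-case → top litigator, weak-case → standard lawyer:
  If types separate, top litigator earns payment 154 and standard lawyer earns 106.
  Strong-case: top litigator gives 154 − 16 = 138; standard lawyer gives 106 − 1 = 105. No deviation. ✓
  Weak-case: standard lawyer gives 106 − 3 = 103; top litigator gives 154 − 72 = 82. No deviation. ✓
Both hold — the strong-case type sends top litigator.

top litigator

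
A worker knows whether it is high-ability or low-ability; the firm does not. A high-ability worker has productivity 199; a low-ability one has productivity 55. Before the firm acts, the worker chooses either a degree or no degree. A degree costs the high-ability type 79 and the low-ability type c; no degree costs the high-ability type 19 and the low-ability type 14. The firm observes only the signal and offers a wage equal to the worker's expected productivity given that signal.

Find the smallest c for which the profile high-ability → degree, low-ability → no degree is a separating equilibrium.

Under separation: degree → high-ability (pays 199); no degree → low-ability (pays 55).
High-ability: 199 − 79 = 120 ≥ 55 − 19 = 36. Holds regardless of c. ✓
Low-ability: 55 − 14 ≥ 199 − c, so c ≥ 199 − 41 = 158.

158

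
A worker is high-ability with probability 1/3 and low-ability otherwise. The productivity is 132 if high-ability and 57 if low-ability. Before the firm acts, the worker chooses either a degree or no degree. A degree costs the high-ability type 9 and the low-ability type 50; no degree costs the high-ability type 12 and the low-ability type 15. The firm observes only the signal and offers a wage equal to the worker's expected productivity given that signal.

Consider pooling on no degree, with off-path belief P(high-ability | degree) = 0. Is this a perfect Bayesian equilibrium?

On the equilibrium path (no degree) the firm holds the prior 1/3 and pays 1/3·132 + 2/3·57 = 82. Off-path (degree) belief 0 gives 0·132 + 1·57 = 57.
High-ability: no degree gives 82 − 12 = 70; degree gives 57 − 9 = 48. Stays. ✓
Low-ability: no degree gives 82 − 15 = 67; degree gives 57 − 50 = 7. Stays. ✓
Beliefs are Bayes-consistent on-path and both types best-respond.

Yes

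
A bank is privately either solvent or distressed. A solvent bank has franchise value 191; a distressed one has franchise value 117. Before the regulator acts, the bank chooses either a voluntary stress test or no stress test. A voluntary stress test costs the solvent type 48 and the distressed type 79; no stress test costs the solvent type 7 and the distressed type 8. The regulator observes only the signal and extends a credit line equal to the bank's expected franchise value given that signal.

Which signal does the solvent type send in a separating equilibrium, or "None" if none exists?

None

Try solvent → stress test, distressed → no stress test:
  If types separate, stress test earns payment 191 and no stress test earns 117.
  Solvent: stress test gives 191 − 48 = 143; no stress test gives 117 − 7 = 110. No deviation. ✓
  Distressed: no stress test gives 117 − 8 = 109; stress test gives 191 − 79 = 112. Would deviate. ✗
Try solvent → no stress test, distressed → stress test:
  If types separate, no stress test earns payment 191 and stress test earns 117.
  Solvent: no stress test gives 191 − 7 = 184; stress test gives 117 − 48 = 69. No deviation. ✓
  Distressed: stress test gives 117 − 79 = 38; no stress test gives 191 − 8 = 183. Would deviate. ✗
Neither assignment is incentive-compatible.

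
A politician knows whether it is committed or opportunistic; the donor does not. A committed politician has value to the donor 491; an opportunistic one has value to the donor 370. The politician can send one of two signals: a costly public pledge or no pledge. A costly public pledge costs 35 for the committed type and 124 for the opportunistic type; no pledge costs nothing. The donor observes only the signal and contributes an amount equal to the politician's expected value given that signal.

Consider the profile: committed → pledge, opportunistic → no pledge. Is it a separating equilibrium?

Yes

If types separate, pledge earns payment 491 and no pledge earns 370.
Committed: pledge gives 491 − 35 = 456; no pledge gives 370 − 0 = 370. No deviation. ✓
Opportunistic: no pledge gives 370 − 0 = 370; pledge gives 491 − 124 = 367. No deviation. ✓
Neither type gains from mimicking the other.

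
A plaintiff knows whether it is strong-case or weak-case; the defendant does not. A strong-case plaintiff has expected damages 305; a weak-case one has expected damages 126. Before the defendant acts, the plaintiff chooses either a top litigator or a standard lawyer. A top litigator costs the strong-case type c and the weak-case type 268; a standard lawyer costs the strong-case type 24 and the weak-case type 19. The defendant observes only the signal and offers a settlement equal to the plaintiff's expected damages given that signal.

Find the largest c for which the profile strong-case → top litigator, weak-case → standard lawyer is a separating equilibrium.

Under separation: top litigator → strong-case (pays 305); standard lawyer → weak-case (pays 126).
Weak-case: 126 − 19 = 107 ≥ 305 − 268 = 37. Holds regardless of c. ✓
Strong-case: 305 − c ≥ 126 − 24, so c ≤ 305 − 102 = 203.

203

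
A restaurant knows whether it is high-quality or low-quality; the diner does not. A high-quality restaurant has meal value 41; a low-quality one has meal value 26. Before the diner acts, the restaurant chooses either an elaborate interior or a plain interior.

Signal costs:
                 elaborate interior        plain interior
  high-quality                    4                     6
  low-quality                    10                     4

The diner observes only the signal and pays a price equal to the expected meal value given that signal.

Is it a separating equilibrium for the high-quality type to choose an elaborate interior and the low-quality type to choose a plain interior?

No

Under separation the diner infers type exactly: elaborate interior → high-quality (pays 41), plain interior → low-quality (pays 26).
High-quality: elaborate interior gives 41 − 4 = 37; plain interior gives 26 − 6 = 20. No deviation. ✓
Low-quality: plain interior gives 26 − 4 = 22; elaborate interior gives 41 − 10 = 31. Would deviate. ✗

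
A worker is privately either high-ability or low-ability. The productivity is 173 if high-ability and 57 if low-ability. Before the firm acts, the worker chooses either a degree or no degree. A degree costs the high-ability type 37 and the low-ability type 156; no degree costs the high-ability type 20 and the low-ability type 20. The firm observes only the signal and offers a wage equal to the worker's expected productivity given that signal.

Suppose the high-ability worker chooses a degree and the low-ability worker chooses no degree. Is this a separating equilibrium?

If types separate, degree earns payment 173 and no degree earns 57.
High-ability: degree gives 173 − 37 = 136; no degree gives 57 − 20 = 37. No deviation. ✓
Low-ability: no degree gives 57 − 20 = 37; degree gives 173 − 156 = 17. No deviation. ✓
Both incentive constraints hold.

Yes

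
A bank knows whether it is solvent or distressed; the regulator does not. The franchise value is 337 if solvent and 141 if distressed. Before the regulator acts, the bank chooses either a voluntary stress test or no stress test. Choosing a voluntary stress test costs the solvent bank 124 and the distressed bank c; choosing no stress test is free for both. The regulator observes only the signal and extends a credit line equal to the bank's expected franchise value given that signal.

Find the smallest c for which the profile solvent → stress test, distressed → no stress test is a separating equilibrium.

196

Under separation: stress test → solvent (pays 337); no stress test → distressed (pays 141).
Solvent: 337 − 124 = 213 ≥ 141 − 0 = 141. Holds regardless of c. ✓
Distressed: 141 − 0 ≥ 337 − c, so c ≥ 337 − 141 = 196.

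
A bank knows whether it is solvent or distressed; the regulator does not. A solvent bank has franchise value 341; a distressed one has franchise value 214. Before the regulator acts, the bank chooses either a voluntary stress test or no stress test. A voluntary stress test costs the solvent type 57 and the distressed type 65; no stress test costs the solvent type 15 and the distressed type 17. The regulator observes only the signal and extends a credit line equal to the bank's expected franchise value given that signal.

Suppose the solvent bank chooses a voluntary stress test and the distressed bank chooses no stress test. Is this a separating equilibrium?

If types separate, stress test earns payment 341 and no stress test earns 214.
Solvent: stress test gives 341 − 57 = 284; no stress test gives 214 − 15 = 199. No deviation. ✓
Distressed: no stress test gives 214 − 17 = 197; stress test gives 341 − 65 = 276. Would deviate. ✗

No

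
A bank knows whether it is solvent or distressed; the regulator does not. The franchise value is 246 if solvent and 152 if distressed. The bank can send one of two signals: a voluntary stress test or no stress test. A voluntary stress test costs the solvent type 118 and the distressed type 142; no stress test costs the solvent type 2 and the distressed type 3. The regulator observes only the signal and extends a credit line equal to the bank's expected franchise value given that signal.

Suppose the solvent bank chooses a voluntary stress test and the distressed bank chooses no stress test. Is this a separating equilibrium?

No

If types separate, stress test earns payment 246 and no stress test earns 152.
Solvent: stress test gives 246 − 118 = 128; no stress test gives 152 − 2 = 150. Would deviate. ✗
Distressed: no stress test gives 152 − 3 = 149; stress test gives 246 − 142 = 104. No deviation. ✓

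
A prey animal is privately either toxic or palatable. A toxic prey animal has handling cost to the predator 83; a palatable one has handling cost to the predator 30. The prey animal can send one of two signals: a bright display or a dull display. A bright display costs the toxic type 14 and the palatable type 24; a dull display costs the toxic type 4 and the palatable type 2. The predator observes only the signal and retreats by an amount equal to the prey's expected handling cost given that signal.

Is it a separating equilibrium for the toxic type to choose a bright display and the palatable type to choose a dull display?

No

If types separate, bright display earns payment 83 and dull display earns 30.
Toxic: bright display gives 83 − 14 = 69; dull display gives 30 − 4 = 26. No deviation. ✓
Palatable: dull display gives 30 − 2 = 28; bright display gives 83 − 24 = 59. Would deviate. ✗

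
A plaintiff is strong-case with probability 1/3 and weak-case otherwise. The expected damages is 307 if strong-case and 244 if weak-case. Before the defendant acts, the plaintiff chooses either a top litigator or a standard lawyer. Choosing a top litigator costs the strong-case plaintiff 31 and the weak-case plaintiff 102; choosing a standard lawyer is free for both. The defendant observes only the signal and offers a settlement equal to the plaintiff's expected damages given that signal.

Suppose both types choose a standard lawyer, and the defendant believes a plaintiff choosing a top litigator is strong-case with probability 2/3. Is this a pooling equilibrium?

Yes

On the equilibrium path (standard lawyer) the defendant holds the prior 1/3 and pays 1/3·307 + 2/3·244 = 265. Off-path (top litigator) belief 2/3 gives 2/3·307 + 1/3·244 = 286.
Strong-case: standard lawyer gives 265 − 0 = 265; top litigator gives 286 − 31 = 255. Stays. ✓
Weak-case: standard lawyer gives 265 − 0 = 265; top litigator gives 286 − 102 = 184. Stays. ✓
Beliefs are Bayes-consistent on-path and both types best-respond.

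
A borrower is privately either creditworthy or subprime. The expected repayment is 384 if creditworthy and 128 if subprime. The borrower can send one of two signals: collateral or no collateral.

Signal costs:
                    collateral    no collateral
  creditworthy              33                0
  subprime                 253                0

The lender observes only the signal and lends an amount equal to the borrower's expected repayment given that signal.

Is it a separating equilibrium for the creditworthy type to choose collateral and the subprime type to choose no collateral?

No

If types separate, collateral earns payment 384 and no collateral earns 128.
Creditworthy: collateral gives 384 − 33 = 351; no collateral gives 128 − 0 = 128. No deviation. ✓
Subprime: no collateral gives 128 − 0 = 128; collateral gives 384 − 253 = 131. Would deviate. ✗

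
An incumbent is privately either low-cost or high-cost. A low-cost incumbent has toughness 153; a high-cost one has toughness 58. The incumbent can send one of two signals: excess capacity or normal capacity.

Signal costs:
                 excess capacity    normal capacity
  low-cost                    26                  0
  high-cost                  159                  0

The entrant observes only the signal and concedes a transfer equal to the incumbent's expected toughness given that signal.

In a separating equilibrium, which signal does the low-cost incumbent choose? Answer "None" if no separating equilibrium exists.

Try low-cost → excess capacity, high-cost → normal capacity:
  If types separate, excess capacity earns payment 153 and normal capacity earns 58.
  Low-cost: excess capacity gives 153 − 26 = 127; normal capacity gives 58 − 0 = 58. No deviation. ✓
  High-cost: normal capacity gives 58 − 0 = 58; excess capacity gives 153 − 159 = -6. No deviation. ✓
Both hold — the low-cost type sends excess capacity.

excess capacity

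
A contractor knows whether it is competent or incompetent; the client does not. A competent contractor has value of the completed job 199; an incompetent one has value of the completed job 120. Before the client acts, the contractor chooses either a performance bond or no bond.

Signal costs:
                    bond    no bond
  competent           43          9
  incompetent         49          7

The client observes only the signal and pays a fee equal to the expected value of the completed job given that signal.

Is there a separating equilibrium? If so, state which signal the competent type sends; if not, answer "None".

None

Try competent → bond, incompetent → no bond:
  If types separate, bond earns payment 199 and no bond earns 120.
  Competent: bond gives 199 − 43 = 156; no bond gives 120 − 9 = 111. No deviation. ✓
  Incompetent: no bond gives 120 − 7 = 113; bond gives 199 − 49 = 150. Would deviate. ✗
Try competent → no bond, incompetent → bond:
  If types separate, no bond earns payment 199 and bond earns 120.
  Competent: no bond gives 199 − 9 = 190; bond gives 120 − 43 = 77. No deviation. ✓
  Incompetent: bond gives 120 − 49 = 71; no bond gives 199 − 7 = 192. Would deviate. ✗
Neither assignment is incentive-compatible.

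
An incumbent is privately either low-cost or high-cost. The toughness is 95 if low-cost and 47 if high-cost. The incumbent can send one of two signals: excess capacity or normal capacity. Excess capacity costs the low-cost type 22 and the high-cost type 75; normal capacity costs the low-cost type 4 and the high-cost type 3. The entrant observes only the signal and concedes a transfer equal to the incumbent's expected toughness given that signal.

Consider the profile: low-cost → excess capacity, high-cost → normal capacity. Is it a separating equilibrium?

Yes

If types separate, excess capacity earns payment 95 and normal capacity earns 47.
Low-cost: excess capacity gives 95 − 22 = 73; normal capacity gives 47 − 4 = 43. No deviation. ✓
High-cost: normal capacity gives 47 − 3 = 44; excess capacity gives 95 − 75 = 20. No deviation. ✓
Neither type gains from mimicking the other.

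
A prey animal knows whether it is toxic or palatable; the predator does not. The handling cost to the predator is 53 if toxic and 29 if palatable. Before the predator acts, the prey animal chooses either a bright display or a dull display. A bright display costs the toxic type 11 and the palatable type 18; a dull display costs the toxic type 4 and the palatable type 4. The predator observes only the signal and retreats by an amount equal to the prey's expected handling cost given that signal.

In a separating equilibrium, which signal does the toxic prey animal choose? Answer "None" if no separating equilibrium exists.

Try toxic → bright display, palatable → dull display:
  If types separate, bright display earns payment 53 and dull display earns 29.
  Toxic: bright display gives 53 − 11 = 42; dull display gives 29 − 4 = 25. No deviation. ✓
  Palatable: dull display gives 29 − 4 = 25; bright display gives 53 − 18 = 35. Would deviate. ✗
Try toxic → dull display, palatable → bright display:
  If types separate, dull display earns payment 53 and bright display earns 29.
  Toxic: dull display gives 53 − 4 = 49; bright display gives 29 − 11 = 18. No deviation. ✓
  Palatable: bright display gives 29 − 18 = 11; dull display gives 53 − 4 = 49. Would deviate. ✗
Neither assignment is incentive-compatible.

None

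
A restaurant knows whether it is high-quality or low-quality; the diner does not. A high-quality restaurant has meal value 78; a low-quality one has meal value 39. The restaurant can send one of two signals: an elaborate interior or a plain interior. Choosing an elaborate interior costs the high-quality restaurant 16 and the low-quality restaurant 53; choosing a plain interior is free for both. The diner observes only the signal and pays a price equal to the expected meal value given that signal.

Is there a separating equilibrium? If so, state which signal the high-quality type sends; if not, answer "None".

Try high-quality → elaborate interior, low-quality → plain interior:
  If types separate, elaborate interior earns payment 78 and plain interior earns 39.
  High-quality: elaborate interior gives 78 − 16 = 62; plain interior gives 39 − 0 = 39. No deviation. ✓
  Low-quality: plain interior gives 39 − 0 = 39; elaborate interior gives 78 − 53 = 25. No deviation. ✓
Both hold — the high-quality type sends elaborate interior.

elaborate interior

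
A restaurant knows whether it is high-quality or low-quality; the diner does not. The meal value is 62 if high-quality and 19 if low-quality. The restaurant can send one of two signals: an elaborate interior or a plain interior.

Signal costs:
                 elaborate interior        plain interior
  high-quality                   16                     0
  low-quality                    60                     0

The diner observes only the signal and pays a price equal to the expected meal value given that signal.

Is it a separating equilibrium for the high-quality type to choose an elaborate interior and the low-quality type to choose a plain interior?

Under separation the diner infers type exactly: elaborate interior → high-quality (pays 62), plain interior → low-quality (pays 19).
High-quality: elaborate interior gives 62 − 16 = 46; plain interior gives 19 − 0 = 19. No deviation. ✓
Low-quality: plain interior gives 19 − 0 = 19; elaborate interior gives 62 − 60 = 2. No deviation. ✓
Neither type gains from mimicking the other.

Yes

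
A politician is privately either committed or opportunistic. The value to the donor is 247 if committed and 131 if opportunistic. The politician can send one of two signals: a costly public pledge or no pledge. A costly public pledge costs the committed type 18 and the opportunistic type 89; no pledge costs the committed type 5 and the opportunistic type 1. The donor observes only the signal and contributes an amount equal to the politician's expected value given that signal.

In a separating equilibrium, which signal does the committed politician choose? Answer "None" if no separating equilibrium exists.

None

Try committed → pledge, opportunistic → no pledge:
  If types separate, pledge earns payment 247 and no pledge earns 131.
  Committed: pledge gives 247 − 18 = 229; no pledge gives 131 − 5 = 126. No deviation. ✓
  Opportunistic: no pledge gives 131 − 1 = 130; pledge gives 247 − 89 = 158. Would deviate. ✗
Try committed → no pledge, opportunistic → pledge:
  If types separate, no pledge earns payment 247 and pledge earns 131.
  Committed: no pledge gives 247 − 5 = 242; pledge gives 131 − 18 = 113. No deviation. ✓
  Opportunistic: pledge gives 131 − 89 = 42; no pledge gives 247 − 1 = 246. Would deviate. ✗
Neither assignment is incentive-compatible.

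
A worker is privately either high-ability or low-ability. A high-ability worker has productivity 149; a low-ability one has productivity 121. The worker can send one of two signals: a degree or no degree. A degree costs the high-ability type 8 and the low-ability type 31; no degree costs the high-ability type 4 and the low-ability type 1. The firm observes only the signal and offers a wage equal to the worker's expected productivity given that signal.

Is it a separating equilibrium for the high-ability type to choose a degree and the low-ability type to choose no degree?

If types separate, degree earns payment 149 and no degree earns 121.
High-ability: degree gives 149 − 8 = 141; no degree gives 121 − 4 = 117. No deviation. ✓
Low-ability: no degree gives 121 − 1 = 120; degree gives 149 − 31 = 118. No deviation. ✓
Neither type gains from mimicking the other.

Yes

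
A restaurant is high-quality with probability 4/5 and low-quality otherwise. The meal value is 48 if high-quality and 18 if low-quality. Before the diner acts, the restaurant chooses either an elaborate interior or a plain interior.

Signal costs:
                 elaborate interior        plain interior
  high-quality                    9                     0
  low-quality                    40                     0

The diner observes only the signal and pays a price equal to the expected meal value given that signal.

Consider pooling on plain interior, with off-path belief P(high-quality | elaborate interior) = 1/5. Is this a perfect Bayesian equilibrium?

At the pooled signal (plain interior) the diner holds the prior 4/5 and pays 4/5·48 + 1/5·18 = 42. Off-path (elaborate interior) belief 1/5 gives 1/5·48 + 4/5·18 = 24.
High-quality: plain interior gives 42 − 0 = 42; elaborate interior gives 24 − 9 = 15. Stays. ✓
Low-quality: plain interior gives 42 − 0 = 42; elaborate interior gives 24 − 40 = -16. Stays. ✓

Yes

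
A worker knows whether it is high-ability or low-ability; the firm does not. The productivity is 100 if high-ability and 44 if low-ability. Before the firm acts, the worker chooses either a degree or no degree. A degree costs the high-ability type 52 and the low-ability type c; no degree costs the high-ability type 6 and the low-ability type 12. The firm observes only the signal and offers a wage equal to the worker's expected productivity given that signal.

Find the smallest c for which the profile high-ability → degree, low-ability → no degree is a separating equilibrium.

68

Under separation: degree → high-ability (pays 100); no degree → low-ability (pays 44).
High-ability: 100 − 52 = 48 ≥ 44 − 6 = 38. Holds regardless of c. ✓
Low-ability: 44 − 12 ≥ 100 − c, so c ≥ 100 − 32 = 68.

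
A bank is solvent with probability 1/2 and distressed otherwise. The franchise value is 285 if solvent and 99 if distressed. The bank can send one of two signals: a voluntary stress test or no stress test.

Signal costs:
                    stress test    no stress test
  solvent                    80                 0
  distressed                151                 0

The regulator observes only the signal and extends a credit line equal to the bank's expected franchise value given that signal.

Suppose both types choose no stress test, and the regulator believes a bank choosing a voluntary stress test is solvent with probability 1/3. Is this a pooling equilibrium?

Yes

At the pooled signal (no stress test) the regulator holds the prior 1/2 and pays 1/2·285 + 1/2·99 = 192. Off-path (stress test) belief 1/3 gives 1/3·285 + 2/3·99 = 161.
Solvent: no stress test gives 192 − 0 = 192; stress test gives 161 − 80 = 81. Stays. ✓
Distressed: no stress test gives 192 − 0 = 192; stress test gives 161 − 151 = 10. Stays. ✓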